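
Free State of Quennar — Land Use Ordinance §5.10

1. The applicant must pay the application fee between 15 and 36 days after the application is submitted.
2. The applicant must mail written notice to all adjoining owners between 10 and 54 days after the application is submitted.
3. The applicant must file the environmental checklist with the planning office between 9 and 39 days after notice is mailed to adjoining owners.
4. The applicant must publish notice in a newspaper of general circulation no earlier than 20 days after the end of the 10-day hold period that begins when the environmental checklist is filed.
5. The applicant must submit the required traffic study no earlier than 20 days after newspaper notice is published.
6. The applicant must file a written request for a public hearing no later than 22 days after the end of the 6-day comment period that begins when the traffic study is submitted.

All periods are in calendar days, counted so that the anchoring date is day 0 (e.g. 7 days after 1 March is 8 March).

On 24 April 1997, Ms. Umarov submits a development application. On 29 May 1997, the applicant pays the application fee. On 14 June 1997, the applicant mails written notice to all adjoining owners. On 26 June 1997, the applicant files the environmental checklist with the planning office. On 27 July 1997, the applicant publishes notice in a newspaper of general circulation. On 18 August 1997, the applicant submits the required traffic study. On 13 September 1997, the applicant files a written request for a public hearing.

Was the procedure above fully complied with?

Step 1: the window is 15–36 days after 24 April 1997 (when the application is submitted), so 9 May 1997 through 30 May 1997; 29 May 1997 falls inside that range.
Step 2: the window is 10–54 days after 24 April 1997 (when the application is submitted), so 4 May 1997 through 17 June 1997; done 14 June 1997, which is between those dates.
Step 3: the window is 9–39 days after 14 June 1997 (when notice is mailed to adjoining owners), so 23 June 1997 through 23 July 1997; done 26 June 1997 — within the window.
Step 4: the earliest permitted date is 20 days after 6 July 1997 (end of the 10-day hold period, which began when the environmental checklist is filed on 26 June 1997), i.e. 26 July 1997; done 27 July 1997 — permitted.
Step 5: the earliest permitted date is 20 days after 27 July 1997 (when newspaper notice is published), i.e. 16 August 1997; done 18 August 1997 — permitted.
Step 6: 22 days after 24 August 1997 (end of the 6-day comment period, which began when the traffic study is submitted on 18 August 1997) is 15 September 1997; done 13 September 1997 — timely.

Yes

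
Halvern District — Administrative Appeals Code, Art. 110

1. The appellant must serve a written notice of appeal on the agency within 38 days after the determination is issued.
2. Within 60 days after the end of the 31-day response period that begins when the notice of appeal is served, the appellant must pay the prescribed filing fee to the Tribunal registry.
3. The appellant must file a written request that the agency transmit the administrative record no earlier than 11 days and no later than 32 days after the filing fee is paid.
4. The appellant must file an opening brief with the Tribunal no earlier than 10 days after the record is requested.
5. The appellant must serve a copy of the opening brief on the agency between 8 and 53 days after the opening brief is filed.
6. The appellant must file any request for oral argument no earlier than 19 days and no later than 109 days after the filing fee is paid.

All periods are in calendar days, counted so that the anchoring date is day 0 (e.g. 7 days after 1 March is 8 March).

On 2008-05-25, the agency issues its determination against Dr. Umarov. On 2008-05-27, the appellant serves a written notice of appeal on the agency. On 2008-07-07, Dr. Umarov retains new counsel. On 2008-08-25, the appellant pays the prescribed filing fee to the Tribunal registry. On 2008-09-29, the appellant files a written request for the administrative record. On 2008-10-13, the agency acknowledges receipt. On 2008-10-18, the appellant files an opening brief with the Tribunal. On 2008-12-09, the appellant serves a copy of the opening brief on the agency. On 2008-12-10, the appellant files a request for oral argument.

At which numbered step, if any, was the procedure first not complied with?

Step 3

Step 1 — counting 38 days from 2008-05-25 (when the determination is issued) gives a deadline of 2008-07-02; completed 2008-05-27, before the deadline.
Step 2 — counting 60 days from 2008-06-27 (end of the 31-day response period, which began when the notice of appeal is served on 2008-05-27) gives a deadline of 2008-08-26; 2008-08-25 is within that limit.
Step 3 — 11 and 32 days from 2008-08-25 (when the filing fee is paid) are 2008-09-05 and 2008-09-26 respectively; done 2008-09-29 — 3 days after the window closed.
The procedure was therefore not followed at step 3.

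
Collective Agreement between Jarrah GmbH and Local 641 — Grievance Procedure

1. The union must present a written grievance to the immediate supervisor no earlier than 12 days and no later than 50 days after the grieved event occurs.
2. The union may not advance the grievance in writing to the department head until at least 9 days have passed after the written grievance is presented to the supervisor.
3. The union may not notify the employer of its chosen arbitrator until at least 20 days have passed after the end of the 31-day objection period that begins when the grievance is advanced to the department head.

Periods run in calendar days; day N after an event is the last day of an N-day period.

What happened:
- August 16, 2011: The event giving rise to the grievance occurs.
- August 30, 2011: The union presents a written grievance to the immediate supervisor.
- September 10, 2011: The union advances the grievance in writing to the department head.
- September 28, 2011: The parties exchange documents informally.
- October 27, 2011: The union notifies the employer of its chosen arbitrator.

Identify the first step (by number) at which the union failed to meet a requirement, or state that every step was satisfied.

(1) the permitted window runs from August 16, 2011 + 12 = August 28, 2011 to August 16, 2011 + 50 = October 5, 2011; done August 30, 2011 — within the window.
(2) permitted from August 30, 2011 + 9 days = September 8, 2011 onward; September 10, 2011 is on or after that date.
(3) permitted from October 11, 2011 + 20 days = October 31, 2011 onward; acted on October 27, 2011, 4 days prematurely.
The analysis stops there.

Step 3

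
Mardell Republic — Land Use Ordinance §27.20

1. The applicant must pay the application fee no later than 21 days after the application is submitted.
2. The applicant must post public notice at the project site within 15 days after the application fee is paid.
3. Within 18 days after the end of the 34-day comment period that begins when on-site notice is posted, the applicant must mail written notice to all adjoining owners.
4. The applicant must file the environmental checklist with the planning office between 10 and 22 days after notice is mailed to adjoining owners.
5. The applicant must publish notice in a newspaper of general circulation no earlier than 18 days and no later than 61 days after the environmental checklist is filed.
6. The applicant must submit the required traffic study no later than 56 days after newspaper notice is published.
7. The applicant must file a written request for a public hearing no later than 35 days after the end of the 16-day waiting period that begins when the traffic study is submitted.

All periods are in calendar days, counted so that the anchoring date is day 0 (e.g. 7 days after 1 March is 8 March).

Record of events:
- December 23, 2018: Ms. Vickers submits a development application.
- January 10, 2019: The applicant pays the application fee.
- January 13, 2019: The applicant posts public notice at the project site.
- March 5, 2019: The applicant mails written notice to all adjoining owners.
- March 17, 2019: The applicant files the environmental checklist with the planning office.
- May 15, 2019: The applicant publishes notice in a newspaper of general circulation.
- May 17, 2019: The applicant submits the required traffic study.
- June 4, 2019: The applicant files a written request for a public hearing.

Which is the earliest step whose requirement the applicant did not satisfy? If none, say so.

None — every step was satisfied

Step 1 — counting 21 days from December 23, 2018 (when the application is submitted) gives a deadline of January 13, 2019; completed January 10, 2019, before the deadline.
Step 2 — counting 15 days from January 10, 2019 (when the application fee is paid) gives a deadline of January 25, 2019; completed January 13, 2019, before the deadline.
Step 3 — counting 18 days from February 16, 2019 (end of the 34-day comment period, which began when on-site notice is posted on January 13, 2019) gives a deadline of March 6, 2019; done March 5, 2019 — timely.
Step 4 — 10 and 22 days from March 5, 2019 (when notice is mailed to adjoining owners) are March 15, 2019 and March 27, 2019 respectively; done March 17, 2019 — within the window.
Step 5 — 18 and 61 days from March 17, 2019 (when the environmental checklist is filed) are April 4, 2019 and May 17, 2019 respectively; May 15, 2019 falls inside that range.
Step 6 — counting 56 days from May 15, 2019 (when newspaper notice is published) gives a deadline of July 10, 2019; completed May 17, 2019, before the deadline.
Step 7 — counting 35 days from June 2, 2019 (end of the 16-day waiting period, which began when the traffic study is submitted on May 17, 2019) gives a deadline of July 7, 2019; June 4, 2019 is within that limit.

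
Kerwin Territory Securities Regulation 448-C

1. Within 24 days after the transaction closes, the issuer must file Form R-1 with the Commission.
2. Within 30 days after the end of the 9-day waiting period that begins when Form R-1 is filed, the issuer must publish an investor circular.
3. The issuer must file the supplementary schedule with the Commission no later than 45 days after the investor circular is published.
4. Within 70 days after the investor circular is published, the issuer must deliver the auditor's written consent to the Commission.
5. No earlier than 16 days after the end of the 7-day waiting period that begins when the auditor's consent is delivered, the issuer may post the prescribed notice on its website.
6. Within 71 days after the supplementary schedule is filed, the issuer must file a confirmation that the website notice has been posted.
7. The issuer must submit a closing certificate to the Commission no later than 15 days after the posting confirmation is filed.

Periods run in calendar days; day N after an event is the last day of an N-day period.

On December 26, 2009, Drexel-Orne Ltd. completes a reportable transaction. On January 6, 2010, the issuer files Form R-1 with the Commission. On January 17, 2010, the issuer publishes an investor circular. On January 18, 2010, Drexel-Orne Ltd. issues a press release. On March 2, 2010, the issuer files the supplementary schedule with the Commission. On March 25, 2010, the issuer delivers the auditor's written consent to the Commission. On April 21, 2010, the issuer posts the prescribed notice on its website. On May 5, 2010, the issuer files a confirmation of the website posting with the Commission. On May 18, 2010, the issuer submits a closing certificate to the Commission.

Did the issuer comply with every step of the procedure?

Step 1: 24 days after December 26, 2009 (when the transaction closes) is January 19, 2010; completed January 6, 2010, before the deadline.
Step 2: 30 days after January 15, 2010 (end of the 9-day waiting period, which began when Form R-1 is filed on January 6, 2010) is February 14, 2010; completed January 17, 2010, before the deadline.
Step 3: 45 days after January 17, 2010 (when the investor circular is published) is March 3, 2010; March 2, 2010 is within that limit.
Step 4: 70 days after January 17, 2010 (when the investor circular is published) is March 28, 2010; March 25, 2010 is within that limit.
Step 5: the earliest permitted date is 16 days after April 1, 2010 (end of the 7-day waiting period, which began when the auditor's consent is delivered on March 25, 2010), i.e. April 17, 2010; April 21, 2010 is on or after that date.
Step 6: 71 days after March 2, 2010 (when the supplementary schedule is filed) is May 12, 2010; done May 5, 2010 — timely.
Step 7: 15 days after May 5, 2010 (when the posting confirmation is filed) is May 20, 2010; completed May 18, 2010, before the deadline.

Yes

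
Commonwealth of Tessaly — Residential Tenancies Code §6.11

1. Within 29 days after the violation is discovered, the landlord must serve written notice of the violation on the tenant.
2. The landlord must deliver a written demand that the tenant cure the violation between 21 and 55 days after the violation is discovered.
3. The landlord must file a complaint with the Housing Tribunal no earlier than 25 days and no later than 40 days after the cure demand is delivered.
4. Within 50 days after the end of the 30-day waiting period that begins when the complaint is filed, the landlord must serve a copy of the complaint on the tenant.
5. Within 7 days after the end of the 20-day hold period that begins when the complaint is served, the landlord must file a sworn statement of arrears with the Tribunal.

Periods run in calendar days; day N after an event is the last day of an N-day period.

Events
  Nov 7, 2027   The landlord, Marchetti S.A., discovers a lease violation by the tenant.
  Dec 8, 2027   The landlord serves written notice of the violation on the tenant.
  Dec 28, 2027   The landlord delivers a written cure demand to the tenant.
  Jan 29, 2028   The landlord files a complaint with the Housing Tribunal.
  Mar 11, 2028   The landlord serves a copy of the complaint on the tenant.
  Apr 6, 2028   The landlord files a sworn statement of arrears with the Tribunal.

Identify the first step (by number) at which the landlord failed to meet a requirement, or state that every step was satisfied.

Step 1

Step 1: 29 days after Nov 7, 2027 (when the violation is discovered) is Dec 6, 2027; Dec 8, 2027 misses that deadline by 2 days.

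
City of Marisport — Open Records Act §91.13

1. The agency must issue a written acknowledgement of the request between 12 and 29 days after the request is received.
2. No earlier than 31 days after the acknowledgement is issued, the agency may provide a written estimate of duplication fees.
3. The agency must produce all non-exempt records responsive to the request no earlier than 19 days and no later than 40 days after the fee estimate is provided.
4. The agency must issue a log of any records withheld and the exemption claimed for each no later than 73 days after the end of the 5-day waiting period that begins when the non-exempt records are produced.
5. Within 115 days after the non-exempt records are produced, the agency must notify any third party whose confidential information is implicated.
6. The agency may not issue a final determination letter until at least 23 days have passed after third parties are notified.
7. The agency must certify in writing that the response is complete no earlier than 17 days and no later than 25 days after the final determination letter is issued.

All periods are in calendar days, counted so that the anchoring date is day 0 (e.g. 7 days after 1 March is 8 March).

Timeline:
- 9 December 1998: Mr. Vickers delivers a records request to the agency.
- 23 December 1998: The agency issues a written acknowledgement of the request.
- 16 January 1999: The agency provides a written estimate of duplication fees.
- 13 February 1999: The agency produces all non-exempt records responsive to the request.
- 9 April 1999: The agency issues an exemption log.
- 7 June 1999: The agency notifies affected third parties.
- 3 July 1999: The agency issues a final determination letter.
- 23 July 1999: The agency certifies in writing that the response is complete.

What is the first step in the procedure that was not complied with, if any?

Step 2

Step 1 — 12 and 29 days from 9 December 1998 (when the request is received) are 21 December 1998 and 7 January 1999 respectively; 23 December 1998 falls inside that range.
Step 2 — must wait 31 days from 23 December 1998 (when the acknowledgement is issued), so not before 23 January 1999; 16 January 1999 is 7 days before the earliest permitted date.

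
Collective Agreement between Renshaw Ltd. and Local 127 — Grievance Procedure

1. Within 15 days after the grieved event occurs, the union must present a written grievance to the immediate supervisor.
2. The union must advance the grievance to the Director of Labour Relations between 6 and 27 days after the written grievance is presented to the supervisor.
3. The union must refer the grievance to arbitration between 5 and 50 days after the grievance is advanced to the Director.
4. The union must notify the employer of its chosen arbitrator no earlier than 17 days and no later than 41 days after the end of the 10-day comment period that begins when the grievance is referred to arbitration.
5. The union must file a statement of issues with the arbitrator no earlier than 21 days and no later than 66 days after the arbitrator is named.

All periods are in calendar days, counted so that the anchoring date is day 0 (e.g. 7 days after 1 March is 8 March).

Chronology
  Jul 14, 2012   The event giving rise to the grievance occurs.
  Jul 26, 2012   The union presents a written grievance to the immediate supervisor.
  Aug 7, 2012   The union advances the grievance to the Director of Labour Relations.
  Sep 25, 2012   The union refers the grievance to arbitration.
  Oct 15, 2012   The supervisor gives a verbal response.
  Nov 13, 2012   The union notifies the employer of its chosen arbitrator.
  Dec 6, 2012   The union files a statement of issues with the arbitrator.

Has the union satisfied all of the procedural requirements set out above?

Step 1 — counting 15 days from Jul 14, 2012 (when the grieved event occurs) gives a deadline of Jul 29, 2012; completed Jul 26, 2012, before the deadline.
Step 2 — 6 and 27 days from Jul 26, 2012 (when the written grievance is presented to the supervisor) are Aug 1, 2012 and Aug 22, 2012 respectively; done Aug 7, 2012, which is between those dates.
Step 3 — 5 and 50 days from Aug 7, 2012 (when the grievance is advanced to the Director) are Aug 12, 2012 and Sep 26, 2012 respectively; done Sep 25, 2012 — within the window.
Step 4 — 17 and 41 days from Oct 5, 2012 (end of the 10-day comment period, which began when the grievance is referred to arbitration on Sep 25, 2012) are Oct 22, 2012 and Nov 15, 2012 respectively; Nov 13, 2012 falls inside that range.
Step 5 — 21 and 66 days from Nov 13, 2012 (when the arbitrator is named) are Dec 4, 2012 and Jan 18, 2013 respectively; Dec 6, 2012 falls inside that range.

Yes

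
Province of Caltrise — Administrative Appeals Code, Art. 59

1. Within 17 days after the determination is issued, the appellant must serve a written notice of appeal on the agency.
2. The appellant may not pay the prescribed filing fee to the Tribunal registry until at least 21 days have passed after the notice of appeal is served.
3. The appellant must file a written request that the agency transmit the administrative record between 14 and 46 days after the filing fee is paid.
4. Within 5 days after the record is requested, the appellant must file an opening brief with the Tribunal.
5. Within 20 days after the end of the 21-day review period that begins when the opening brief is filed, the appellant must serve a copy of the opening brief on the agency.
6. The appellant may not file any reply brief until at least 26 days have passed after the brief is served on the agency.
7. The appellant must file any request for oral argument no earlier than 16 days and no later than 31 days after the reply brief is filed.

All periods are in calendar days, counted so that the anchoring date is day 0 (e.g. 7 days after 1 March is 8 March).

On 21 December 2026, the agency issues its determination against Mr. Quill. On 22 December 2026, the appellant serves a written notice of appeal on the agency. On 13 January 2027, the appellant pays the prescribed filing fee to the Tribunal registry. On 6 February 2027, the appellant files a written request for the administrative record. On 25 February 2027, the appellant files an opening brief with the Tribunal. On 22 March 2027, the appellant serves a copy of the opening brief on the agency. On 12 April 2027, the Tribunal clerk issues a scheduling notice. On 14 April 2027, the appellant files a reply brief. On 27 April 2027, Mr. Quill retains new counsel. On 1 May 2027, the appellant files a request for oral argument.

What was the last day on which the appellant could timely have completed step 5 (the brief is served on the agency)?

7 April 2027

The opening brief is filed on 25 February 2027; the 21-day review period therefore ends 18 March 2027, and step 5 runs from that date. 20 days after 18 March 2027 is 7 April 2027.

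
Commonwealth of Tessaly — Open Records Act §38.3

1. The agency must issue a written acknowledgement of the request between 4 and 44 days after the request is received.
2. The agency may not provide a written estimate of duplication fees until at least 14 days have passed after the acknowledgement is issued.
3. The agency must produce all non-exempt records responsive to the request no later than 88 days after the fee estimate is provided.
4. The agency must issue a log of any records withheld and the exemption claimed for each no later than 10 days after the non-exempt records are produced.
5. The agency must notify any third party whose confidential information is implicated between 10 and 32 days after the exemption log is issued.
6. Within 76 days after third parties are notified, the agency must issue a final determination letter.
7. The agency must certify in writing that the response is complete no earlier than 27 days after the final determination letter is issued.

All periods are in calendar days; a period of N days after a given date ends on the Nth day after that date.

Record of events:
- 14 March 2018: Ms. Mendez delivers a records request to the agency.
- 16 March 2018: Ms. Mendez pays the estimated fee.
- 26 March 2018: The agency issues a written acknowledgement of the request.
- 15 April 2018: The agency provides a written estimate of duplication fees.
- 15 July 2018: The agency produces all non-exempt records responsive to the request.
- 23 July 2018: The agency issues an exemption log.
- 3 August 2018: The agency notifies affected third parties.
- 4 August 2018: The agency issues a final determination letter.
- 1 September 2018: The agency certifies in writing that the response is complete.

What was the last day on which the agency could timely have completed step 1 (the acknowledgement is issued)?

27 April 2018

Step 1 runs from 14 March 2018, when the request is received. The window is 4–44 days after 14 March 2018; it closes on 27 April 2018.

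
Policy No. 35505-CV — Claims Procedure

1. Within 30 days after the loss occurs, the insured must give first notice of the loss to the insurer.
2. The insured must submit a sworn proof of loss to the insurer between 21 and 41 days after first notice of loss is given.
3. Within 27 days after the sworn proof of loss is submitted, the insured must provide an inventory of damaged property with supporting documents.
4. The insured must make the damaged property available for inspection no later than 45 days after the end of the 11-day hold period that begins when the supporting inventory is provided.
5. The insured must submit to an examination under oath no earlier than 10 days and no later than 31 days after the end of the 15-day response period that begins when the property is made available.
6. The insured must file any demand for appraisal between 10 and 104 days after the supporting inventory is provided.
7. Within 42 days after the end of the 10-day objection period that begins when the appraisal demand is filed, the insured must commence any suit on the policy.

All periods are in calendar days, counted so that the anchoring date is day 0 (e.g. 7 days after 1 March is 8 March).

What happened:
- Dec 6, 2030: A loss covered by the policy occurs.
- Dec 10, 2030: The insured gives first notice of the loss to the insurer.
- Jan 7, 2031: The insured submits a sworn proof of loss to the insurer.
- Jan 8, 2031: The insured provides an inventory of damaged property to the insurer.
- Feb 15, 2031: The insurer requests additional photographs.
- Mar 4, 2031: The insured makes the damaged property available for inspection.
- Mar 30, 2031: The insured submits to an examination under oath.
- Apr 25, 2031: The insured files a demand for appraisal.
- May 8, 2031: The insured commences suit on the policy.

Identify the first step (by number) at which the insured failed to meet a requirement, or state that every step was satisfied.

Step 6

Step 1 — counting 30 days from Dec 6, 2030 (when the loss occurs) gives a deadline of Jan 5, 2031; completed Dec 10, 2030, before the deadline.
Step 2 — 21 and 41 days from Dec 10, 2030 (when first notice of loss is given) are Dec 31, 2030 and Jan 20, 2031 respectively; done Jan 7, 2031 — within the window.
Step 3 — counting 27 days from Jan 7, 2031 (when the sworn proof of loss is submitted) gives a deadline of Feb 3, 2031; completed Jan 8, 2031, before the deadline.
Step 4 — counting 45 days from Jan 19, 2031 (end of the 11-day hold period, which began when the supporting inventory is provided on Jan 8, 2031) gives a deadline of Mar 5, 2031; done Mar 4, 2031 — timely.
Step 5 — 10 and 31 days from Mar 19, 2031 (end of the 15-day response period, which began when the property is made available on Mar 4, 2031) are Mar 29, 2031 and Apr 19, 2031 respectively; done Mar 30, 2031, which is between those dates.
Step 6 — 10 and 104 days from Jan 8, 2031 (when the supporting inventory is provided) are Jan 18, 2031 and Apr 22, 2031 respectively; done Apr 25, 2031 — 3 days after the window closed.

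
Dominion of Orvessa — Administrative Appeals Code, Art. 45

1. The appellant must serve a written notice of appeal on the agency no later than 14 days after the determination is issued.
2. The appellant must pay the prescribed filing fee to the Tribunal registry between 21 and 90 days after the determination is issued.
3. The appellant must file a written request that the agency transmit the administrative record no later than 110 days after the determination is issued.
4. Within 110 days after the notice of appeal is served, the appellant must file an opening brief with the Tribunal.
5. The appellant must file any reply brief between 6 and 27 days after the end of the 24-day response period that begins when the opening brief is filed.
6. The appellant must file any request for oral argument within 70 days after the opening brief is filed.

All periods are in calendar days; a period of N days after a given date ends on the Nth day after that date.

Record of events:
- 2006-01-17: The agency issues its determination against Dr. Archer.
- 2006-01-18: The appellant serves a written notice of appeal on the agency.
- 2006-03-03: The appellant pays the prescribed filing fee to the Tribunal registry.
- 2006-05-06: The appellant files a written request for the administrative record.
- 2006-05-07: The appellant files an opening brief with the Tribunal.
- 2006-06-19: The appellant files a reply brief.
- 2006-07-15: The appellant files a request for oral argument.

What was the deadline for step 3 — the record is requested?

2006-05-07

Step 3 runs from 2006-01-17, when the determination is issued. 110 days after 2006-01-17 is 2006-05-07.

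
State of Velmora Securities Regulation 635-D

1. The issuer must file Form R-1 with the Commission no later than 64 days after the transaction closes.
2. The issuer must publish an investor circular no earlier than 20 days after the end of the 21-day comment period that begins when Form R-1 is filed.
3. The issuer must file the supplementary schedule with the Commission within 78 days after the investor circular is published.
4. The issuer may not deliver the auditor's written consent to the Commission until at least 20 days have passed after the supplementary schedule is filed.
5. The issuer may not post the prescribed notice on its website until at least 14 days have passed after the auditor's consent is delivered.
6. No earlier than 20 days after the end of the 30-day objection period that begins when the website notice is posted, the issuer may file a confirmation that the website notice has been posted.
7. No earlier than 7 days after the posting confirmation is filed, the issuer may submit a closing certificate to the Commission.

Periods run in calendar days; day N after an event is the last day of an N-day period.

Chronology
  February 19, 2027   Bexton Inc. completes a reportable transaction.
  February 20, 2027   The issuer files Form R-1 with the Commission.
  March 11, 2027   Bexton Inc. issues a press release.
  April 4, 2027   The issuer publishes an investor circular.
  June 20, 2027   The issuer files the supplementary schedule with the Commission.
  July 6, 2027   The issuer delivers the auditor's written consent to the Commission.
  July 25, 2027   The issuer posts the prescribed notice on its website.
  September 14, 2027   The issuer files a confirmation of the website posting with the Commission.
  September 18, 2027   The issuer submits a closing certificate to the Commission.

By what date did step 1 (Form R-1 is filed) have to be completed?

Step 1 runs from February 19, 2027, when the transaction closes. 64 days after February 19, 2027 is April 24, 2027.

April 24, 2027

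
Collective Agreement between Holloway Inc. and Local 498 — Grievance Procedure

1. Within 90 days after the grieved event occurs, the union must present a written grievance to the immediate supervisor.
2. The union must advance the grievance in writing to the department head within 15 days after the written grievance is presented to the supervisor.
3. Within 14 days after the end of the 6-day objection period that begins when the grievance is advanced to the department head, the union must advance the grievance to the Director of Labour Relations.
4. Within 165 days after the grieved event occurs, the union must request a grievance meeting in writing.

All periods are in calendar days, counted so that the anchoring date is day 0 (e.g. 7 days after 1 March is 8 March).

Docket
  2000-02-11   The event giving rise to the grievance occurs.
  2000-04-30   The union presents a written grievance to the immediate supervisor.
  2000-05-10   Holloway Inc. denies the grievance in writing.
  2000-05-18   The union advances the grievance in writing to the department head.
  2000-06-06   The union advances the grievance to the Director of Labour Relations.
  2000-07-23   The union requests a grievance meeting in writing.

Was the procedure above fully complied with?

No

Step 1 — counting 90 days from 2000-02-11 (when the grieved event occurs) gives a deadline of 2000-05-11; done 2000-04-30 — timely.
Step 2 — counting 15 days from 2000-04-30 (when the written grievance is presented to the supervisor) gives a deadline of 2000-05-15; done 2000-05-18 — 3 days late.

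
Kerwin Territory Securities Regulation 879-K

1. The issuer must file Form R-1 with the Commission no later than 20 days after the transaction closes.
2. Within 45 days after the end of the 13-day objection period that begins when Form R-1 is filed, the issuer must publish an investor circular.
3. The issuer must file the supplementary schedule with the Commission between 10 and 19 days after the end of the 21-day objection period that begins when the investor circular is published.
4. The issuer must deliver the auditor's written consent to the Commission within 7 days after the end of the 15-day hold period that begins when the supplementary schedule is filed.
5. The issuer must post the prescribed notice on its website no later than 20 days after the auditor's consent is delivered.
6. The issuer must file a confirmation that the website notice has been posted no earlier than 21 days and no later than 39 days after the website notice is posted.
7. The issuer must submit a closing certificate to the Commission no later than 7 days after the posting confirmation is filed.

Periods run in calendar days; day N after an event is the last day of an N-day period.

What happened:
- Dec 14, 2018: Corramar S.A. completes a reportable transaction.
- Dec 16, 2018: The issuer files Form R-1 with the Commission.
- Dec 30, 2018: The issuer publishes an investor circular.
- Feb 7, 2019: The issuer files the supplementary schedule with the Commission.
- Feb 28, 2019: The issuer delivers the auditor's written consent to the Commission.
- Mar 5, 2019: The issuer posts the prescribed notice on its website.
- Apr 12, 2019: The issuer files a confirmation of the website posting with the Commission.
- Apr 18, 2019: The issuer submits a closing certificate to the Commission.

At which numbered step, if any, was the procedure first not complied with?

(1) due by Dec 14, 2018 + 20 days = Jan 3, 2019; Dec 16, 2018 is within that limit.
(2) due by Dec 29, 2018 + 45 days = Feb 12, 2019; Dec 30, 2018 is within that limit.
(3) the permitted window runs from Jan 20, 2019 + 10 = Jan 30, 2019 to Jan 20, 2019 + 19 = Feb 8, 2019; Feb 7, 2019 falls inside that range.
(4) due by Feb 22, 2019 + 7 days = Mar 1, 2019; completed Feb 28, 2019, before the deadline.
(5) due by Feb 28, 2019 + 20 days = Mar 20, 2019; completed Mar 5, 2019, before the deadline.
(6) the permitted window runs from Mar 5, 2019 + 21 = Mar 26, 2019 to Mar 5, 2019 + 39 = Apr 13, 2019; done Apr 12, 2019, which is between those dates.
(7) due by Apr 12, 2019 + 7 days = Apr 19, 2019; Apr 18, 2019 is within that limit.

None — every step was satisfied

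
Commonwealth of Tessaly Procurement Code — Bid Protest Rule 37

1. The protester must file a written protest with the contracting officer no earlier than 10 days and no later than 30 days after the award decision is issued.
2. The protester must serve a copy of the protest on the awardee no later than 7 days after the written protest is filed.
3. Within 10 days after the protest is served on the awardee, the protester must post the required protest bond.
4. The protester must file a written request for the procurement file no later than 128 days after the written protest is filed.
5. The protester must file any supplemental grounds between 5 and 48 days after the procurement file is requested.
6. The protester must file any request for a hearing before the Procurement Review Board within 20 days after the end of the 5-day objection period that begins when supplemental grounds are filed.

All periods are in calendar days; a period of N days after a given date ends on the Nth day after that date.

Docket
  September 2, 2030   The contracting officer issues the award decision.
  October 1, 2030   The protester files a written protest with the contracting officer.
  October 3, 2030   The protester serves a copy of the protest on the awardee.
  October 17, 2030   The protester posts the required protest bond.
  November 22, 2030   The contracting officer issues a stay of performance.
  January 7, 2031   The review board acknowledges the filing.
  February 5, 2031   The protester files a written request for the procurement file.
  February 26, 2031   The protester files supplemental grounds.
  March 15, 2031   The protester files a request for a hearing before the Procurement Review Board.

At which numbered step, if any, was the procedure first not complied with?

Step 3

(1) the permitted window runs from September 2, 2030 + 10 = September 12, 2030 to September 2, 2030 + 30 = October 2, 2030; done October 1, 2030 — within the window.
(2) due by October 1, 2030 + 7 days = October 8, 2030; done October 3, 2030 — timely.
(3) due by October 3, 2030 + 10 days = October 13, 2030; October 17, 2030 misses that deadline by 4 days.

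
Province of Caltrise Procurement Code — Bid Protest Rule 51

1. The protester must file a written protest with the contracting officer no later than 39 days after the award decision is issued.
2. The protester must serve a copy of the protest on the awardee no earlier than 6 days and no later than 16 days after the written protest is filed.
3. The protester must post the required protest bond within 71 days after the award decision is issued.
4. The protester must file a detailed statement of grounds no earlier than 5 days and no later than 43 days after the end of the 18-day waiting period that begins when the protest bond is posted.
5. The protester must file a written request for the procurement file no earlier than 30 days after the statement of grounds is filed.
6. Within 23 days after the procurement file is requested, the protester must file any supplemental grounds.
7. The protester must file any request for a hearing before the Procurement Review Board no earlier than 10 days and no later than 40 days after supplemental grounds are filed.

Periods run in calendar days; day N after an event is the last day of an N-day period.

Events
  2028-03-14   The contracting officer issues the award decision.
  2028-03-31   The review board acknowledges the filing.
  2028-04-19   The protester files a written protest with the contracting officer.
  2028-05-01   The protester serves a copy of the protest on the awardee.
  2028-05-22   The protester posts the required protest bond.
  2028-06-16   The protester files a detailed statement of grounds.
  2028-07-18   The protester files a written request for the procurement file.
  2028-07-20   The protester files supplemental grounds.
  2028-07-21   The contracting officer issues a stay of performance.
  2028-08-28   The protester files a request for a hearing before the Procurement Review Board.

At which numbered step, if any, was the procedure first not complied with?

(1) due by 2028-03-14 + 39 days = 2028-04-22; done 2028-04-19 — timely.
(2) the permitted window runs from 2028-04-19 + 6 = 2028-04-25 to 2028-04-19 + 16 = 2028-05-05; 2028-05-01 falls inside that range.
(3) due by 2028-03-14 + 71 days = 2028-05-24; done 2028-05-22 — timely.
(4) the permitted window runs from 2028-06-09 + 5 = 2028-06-14 to 2028-06-09 + 43 = 2028-07-22; done 2028-06-16 — within the window.
(5) permitted from 2028-06-16 + 30 days = 2028-07-16 onward; done 2028-07-18 — permitted.
(6) due by 2028-07-18 + 23 days = 2028-08-10; 2028-07-20 is within that limit.
(7) the permitted window runs from 2028-07-20 + 10 = 2028-07-30 to 2028-07-20 + 40 = 2028-08-29; 2028-08-28 falls inside that range.

None — every step was satisfied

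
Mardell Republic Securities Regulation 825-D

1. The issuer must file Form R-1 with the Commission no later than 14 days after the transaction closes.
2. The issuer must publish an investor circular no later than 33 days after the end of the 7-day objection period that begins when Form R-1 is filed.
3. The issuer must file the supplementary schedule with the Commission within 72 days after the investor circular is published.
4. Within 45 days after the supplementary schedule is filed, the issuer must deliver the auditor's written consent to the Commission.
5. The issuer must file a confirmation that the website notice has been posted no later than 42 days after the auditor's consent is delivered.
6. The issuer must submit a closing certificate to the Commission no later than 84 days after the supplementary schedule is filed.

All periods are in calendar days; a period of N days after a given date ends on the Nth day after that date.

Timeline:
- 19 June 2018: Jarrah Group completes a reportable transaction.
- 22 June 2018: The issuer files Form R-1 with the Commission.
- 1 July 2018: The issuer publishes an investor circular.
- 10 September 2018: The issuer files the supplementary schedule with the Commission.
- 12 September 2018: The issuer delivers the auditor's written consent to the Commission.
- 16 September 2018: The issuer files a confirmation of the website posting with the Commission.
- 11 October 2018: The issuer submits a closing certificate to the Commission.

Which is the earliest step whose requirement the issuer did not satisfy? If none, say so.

None — every step was satisfied

Step 1 — counting 14 days from 19 June 2018 (when the transaction closes) gives a deadline of 3 July 2018; 22 June 2018 is within that limit.
Step 2 — counting 33 days from 29 June 2018 (end of the 7-day objection period, which began when Form R-1 is filed on 22 June 2018) gives a deadline of 1 August 2018; done 1 July 2018 — timely.
Step 3 — counting 72 days from 1 July 2018 (when the investor circular is published) gives a deadline of 11 September 2018; done 10 September 2018 — timely.
Step 4 — counting 45 days from 10 September 2018 (when the supplementary schedule is filed) gives a deadline of 25 October 2018; 12 September 2018 is within that limit.
Step 5 — counting 42 days from 12 September 2018 (when the auditor's consent is delivered) gives a deadline of 24 October 2018; done 16 September 2018 — timely.
Step 6 — counting 84 days from 10 September 2018 (when the supplementary schedule is filed) gives a deadline of 3 December 2018; 11 October 2018 is within that limit.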